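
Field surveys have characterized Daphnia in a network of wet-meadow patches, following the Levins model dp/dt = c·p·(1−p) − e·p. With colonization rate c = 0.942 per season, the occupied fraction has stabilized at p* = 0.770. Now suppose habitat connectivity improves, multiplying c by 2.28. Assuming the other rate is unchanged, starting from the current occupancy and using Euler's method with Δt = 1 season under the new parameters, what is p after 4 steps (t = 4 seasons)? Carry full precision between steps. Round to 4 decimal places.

0.8253

Balance c(1−p*) = e gives e = 0.942×(1 − 0.77000) = 0.21666.
Starting from p₀ = 0.77000; update p ← p + (dp/dt)·Δt with the new parameters.
step 1: Δp = +0.21354, p = 0.98354
step 2: Δp = -0.17832, p = 0.80522
step 3: Δp = +0.16240, p = 0.96762
step 4: Δp = -0.14235, p = 0.82527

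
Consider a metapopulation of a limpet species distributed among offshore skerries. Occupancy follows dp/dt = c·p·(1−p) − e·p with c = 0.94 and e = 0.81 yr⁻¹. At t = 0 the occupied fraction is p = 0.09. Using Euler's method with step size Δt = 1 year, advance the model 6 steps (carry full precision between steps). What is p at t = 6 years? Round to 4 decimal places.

0.1115

Update rule: p ← p + [c·p·(1−p) − e·p]·Δt with Δt = 1.
p: 0.09000 → 0.09409  (Δp = +0.00409)
p: 0.09409 → 0.09800  (Δp = +0.00391)
p: 0.09800 → 0.10171  (Δp = +0.00371)
p: 0.10171 → 0.10521  (Δp = +0.00350)
p: 0.10521 → 0.10848  (Δp = +0.00327)
p: 0.10848 → 0.11152  (Δp = +0.00304)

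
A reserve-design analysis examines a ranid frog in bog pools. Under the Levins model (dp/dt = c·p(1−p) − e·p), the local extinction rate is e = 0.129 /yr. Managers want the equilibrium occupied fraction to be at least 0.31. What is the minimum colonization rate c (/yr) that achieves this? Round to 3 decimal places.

0.187

p* = 1 − e/c ≥ 0.31 requires e/c ≤ 0.6900, i.e. c ≥ e/0.6900.
c_min = 0.129/0.6900 = 0.1870.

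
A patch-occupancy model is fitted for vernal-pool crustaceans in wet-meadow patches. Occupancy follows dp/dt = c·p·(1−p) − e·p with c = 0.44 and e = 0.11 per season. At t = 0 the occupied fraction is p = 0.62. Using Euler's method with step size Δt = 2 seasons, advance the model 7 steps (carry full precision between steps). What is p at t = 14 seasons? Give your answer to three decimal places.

Update rule: p ← p + [c·p·(1−p) − e·p]·Δt with Δt = 2.
t = 2: p = 0.62000 + (+0.07093) = 0.69093
t = 4: p = 0.69093 + (+0.03592) = 0.72684
t = 6: p = 0.72684 + (+0.01481) = 0.74166
t = 8: p = 0.74166 + (+0.00545) = 0.74710
t = 10: p = 0.74710 + (+0.00191) = 0.74901
t = 12: p = 0.74901 + (+0.00065) = 0.74966
t = 14: p = 0.74966 + (+0.00022) = 0.74988

0.750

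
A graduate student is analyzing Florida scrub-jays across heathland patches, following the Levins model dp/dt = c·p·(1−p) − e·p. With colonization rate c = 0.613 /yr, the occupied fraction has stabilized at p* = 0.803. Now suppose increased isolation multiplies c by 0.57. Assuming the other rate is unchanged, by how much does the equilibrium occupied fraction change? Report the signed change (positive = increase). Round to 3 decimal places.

-0.149

Balance c(1−p*) = e gives e = 0.613×(1 − 0.80300) = 0.12076.
New p* = 1 − e/c = 1 − 0.12076/0.34941 = 0.65439.
Δp* = 0.65439 − 0.80300 = -0.14861.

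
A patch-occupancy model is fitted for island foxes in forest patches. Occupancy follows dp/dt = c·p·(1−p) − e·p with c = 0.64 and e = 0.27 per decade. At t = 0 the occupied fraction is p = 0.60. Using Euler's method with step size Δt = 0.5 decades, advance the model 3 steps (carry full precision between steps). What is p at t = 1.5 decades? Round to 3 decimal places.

0.590

Update rule: p ← p + [c·p·(1−p) − e·p]·Δt with Δt = 0.5.
step 1: Δp = -0.00420, p = 0.59580
step 2: Δp = -0.00337, p = 0.59243
step 3: Δp = -0.00271, p = 0.58972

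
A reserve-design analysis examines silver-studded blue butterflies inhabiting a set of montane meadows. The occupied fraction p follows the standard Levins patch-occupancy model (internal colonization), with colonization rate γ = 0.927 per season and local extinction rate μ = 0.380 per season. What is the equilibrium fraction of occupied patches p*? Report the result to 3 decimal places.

0.590

At equilibrium, colonization balances extinction: γ·p*·(1−p*) = μ·p*.
So p* = 1 − μ/γ = 1 − 0.380/0.927 = 1 − 0.4099 = 0.5901.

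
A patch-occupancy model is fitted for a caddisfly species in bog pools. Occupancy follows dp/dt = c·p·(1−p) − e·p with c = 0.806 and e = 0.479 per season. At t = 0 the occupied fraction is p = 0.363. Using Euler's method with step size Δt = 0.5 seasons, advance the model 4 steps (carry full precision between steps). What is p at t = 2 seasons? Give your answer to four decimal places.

0.3834

Update rule: p ← p + [c·p·(1−p) − e·p]·Δt with Δt = 0.5.
t = 0.5: p = 0.36300 + (+0.00625) = 0.36925
t = 1: p = 0.36925 + (+0.00543) = 0.37467
t = 1.5: p = 0.37467 + (+0.00469) = 0.37936
t = 2: p = 0.37936 + (+0.00403) = 0.38339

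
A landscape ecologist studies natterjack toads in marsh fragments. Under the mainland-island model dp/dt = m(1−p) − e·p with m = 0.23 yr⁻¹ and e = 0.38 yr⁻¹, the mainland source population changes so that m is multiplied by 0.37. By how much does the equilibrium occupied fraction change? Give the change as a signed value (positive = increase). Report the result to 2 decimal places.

-0.19

Before: p* = 0.23/(0.23+0.38) = 0.3770.
After: m = 0.0851, e = 0.38; p* = 0.0851/0.4651 = 0.1830.
Δp* = 0.1830 − 0.3770 = -0.1941.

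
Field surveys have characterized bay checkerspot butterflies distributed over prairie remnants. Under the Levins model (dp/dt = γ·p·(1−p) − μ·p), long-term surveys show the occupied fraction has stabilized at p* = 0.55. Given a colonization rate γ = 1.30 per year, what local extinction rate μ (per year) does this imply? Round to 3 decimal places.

At equilibrium γ(1−p*) = μ.
μ = 1.30 × (1 − 0.55) = 1.30 × 0.4500 = 0.5850.

0.585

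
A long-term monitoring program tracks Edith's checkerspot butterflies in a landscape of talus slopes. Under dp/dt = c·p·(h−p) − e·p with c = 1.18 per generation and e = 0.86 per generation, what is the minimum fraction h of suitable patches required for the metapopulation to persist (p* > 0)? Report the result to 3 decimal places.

0.729

p* = h − e/c is positive only when h > e/c.
h_min = e/c = 0.86/1.18 = 0.7288.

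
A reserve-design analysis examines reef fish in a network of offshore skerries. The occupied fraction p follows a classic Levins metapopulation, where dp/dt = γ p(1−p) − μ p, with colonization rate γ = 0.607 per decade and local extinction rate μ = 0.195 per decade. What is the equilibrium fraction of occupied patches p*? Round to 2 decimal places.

At equilibrium, colonization balances extinction: γ·p*·(1−p*) = μ·p*.
So p* = 1 − μ/γ = 1 − 0.195/0.607 = 1 − 0.3213 = 0.6787.

0.68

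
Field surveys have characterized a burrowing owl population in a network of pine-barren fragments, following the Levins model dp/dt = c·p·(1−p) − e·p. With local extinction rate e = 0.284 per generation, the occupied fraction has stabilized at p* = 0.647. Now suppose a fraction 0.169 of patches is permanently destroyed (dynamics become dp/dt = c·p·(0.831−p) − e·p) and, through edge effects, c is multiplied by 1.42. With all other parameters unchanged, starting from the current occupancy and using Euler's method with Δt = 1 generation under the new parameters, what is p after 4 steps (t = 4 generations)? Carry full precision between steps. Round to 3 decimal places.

0.583

Balance c(1−p*) = e gives c = e/(1 − 0.64700) = 0.284/0.35300 = 0.80453.
Starting from p₀ = 0.64700; update p ← p + (dp/dt)·Δt with the new parameters.
t = 1: p = 0.64700 + (-0.04774) = 0.59926
t = 2: p = 0.59926 + (-0.01153) = 0.58772
t = 3: p = 0.58772 + (-0.00357) = 0.58415
t = 4: p = 0.58415 + (-0.00117) = 0.58299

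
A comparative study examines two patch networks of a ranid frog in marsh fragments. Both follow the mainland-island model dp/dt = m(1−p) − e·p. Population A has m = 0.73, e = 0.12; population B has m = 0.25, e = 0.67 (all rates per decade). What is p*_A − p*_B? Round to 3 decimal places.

A: p*_A = m/(m+e) = 0.73/0.8500 = 0.8588.
B: p*_B = 0.25/0.9200 = 0.2717.
p*_A − p*_B = 0.8588 − 0.2717 = 0.5871.

0.587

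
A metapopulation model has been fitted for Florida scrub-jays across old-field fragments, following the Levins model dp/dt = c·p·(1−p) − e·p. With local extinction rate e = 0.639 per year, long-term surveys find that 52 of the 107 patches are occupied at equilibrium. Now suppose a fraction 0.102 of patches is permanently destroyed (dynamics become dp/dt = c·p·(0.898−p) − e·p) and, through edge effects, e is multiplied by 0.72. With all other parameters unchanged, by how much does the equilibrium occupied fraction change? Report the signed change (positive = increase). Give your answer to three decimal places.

0.042

Observed p* = 52/107 = 0.48598.
Balance c(1−p*) = e gives c = e/(1 − 0.48598) = 0.639/0.51402 = 1.24314.
New p* = 0.898 − e/c = 0.898 − 0.46008/1.24314 = 0.52790.
Δp* = 0.52790 − 0.48598 = +0.04192.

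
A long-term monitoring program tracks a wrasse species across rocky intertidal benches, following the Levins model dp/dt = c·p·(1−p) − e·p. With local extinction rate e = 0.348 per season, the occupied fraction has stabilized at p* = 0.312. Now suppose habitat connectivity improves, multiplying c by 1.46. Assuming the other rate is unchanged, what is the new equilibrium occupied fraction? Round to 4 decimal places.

Balance c(1−p*) = e gives c = e/(1 − 0.31200) = 0.348/0.68800 = 0.50581.
New p* = 1 − e/c = 1 − 0.34800/0.73848 = 0.52876.

0.5288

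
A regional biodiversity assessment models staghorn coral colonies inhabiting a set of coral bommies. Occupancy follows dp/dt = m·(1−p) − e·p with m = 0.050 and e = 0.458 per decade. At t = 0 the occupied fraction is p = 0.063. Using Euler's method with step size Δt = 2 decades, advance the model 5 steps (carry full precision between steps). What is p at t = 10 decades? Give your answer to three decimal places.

0.098

Update rule: p ← p + [m·(1−p) − e·p]·Δt with Δt = 2.
t = 2: p = 0.06300 + (+0.03599) = 0.09899
t = 4: p = 0.09899 + (-0.00058) = 0.09842
t = 6: p = 0.09842 + (+0.00001) = 0.09843
t = 8: p = 0.09843 + (-0.00000) = 0.09843
t = 10: p = 0.09843 + (+0.00000) = 0.09843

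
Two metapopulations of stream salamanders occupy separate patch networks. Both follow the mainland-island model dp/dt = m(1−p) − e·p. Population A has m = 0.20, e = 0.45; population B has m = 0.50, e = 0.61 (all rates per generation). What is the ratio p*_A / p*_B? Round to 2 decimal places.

0.68

A: p*_A = m/(m+e) = 0.20/0.6500 = 0.3077.
B: p*_B = 0.50/1.1100 = 0.4505.
p*_A / p*_B = 0.3077/0.4505 = 0.6831.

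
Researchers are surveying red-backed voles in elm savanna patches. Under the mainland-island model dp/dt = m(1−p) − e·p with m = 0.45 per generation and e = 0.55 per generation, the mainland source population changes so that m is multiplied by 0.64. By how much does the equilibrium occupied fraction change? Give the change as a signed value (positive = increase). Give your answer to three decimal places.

Before: p* = 0.45/(0.45+0.55) = 0.4500.
After: m = 0.288, e = 0.55; p* = 0.288/0.8380 = 0.3437.
Δp* = 0.3437 − 0.4500 = -0.1063.

-0.106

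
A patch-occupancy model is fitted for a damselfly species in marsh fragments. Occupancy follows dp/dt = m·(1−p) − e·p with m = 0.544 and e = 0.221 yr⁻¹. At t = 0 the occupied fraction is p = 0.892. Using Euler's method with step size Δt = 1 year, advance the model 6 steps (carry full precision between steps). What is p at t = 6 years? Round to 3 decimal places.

0.711

Update rule: p ← p + [m·(1−p) − e·p]·Δt with Δt = 1.
p: 0.89200 → 0.75362  (Δp = -0.13838)
p: 0.75362 → 0.72110  (Δp = -0.03252)
p: 0.72110 → 0.71346  (Δp = -0.00764)
p: 0.71346 → 0.71166  (Δp = -0.00180)
p: 0.71166 → 0.71124  (Δp = -0.00042)
p: 0.71124 → 0.71114  (Δp = -0.00010)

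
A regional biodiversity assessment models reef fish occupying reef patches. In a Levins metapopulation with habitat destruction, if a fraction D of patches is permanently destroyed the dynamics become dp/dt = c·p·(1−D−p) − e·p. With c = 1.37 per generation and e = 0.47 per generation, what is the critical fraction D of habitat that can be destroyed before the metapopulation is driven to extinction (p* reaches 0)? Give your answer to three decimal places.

0.657

The nontrivial equilibrium is p* = (1−D) − e/c; extinction occurs when this hits zero.
So D_crit = 1 − e/c = 1 − 0.47/1.37 = 1 − 0.3431 = 0.6569.
Note this equals the original equilibrium occupancy — the Levins extinction-debt result.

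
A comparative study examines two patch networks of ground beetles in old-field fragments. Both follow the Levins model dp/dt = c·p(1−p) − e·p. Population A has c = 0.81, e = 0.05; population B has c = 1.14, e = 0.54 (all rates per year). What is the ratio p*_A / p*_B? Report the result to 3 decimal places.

A: p*_A = 1 − 0.05/0.81 = 0.9383.
B: p*_B = 1 − 0.54/1.14 = 0.5263.
p*_A / p*_B = 0.9383/0.5263 = 1.7827.

1.783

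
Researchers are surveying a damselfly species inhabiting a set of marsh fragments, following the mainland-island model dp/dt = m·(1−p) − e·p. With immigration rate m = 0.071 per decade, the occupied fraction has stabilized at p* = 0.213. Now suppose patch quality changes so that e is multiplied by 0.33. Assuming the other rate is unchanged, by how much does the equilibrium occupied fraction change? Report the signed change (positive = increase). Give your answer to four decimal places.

Balance m(1−p*) = e·p* gives e = m(1−p*)/p* = 0.071×0.78700/0.21300 = 0.26233.
New p* = m/(m+e) = 0.07100/(0.07100+0.08657) = 0.45059.
Δp* = 0.45059 − 0.21300 = +0.23759.

0.2376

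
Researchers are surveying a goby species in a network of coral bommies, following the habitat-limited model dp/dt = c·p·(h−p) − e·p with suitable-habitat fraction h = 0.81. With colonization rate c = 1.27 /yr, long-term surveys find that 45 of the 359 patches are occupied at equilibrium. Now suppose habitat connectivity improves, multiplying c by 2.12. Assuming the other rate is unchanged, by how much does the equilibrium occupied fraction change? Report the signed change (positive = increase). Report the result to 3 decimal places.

Observed p* = 45/359 = 0.12535.
Balance c(h−p*) = e gives e = 1.27×(0.81 − 0.12535) = 0.86951.
New p* = 0.81 − e/c = 0.81 − 0.86951/2.69240 = 0.48705.
Δp* = 0.48705 − 0.12535 = +0.36170.

0.362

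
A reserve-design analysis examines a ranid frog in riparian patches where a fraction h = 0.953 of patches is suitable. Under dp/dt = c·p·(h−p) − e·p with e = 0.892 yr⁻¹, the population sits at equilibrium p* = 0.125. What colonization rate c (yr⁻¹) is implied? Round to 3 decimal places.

At equilibrium c(h−p*) = e, so c = e/(h−p*).
c = 0.892/(0.953 − 0.125) = 0.892/0.8280 = 1.0773.

1.077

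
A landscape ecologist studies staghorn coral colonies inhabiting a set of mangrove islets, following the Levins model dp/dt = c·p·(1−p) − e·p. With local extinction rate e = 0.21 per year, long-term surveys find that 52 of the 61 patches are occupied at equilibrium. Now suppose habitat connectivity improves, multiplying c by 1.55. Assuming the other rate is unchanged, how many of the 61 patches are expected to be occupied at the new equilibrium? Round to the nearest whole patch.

55

Observed p* = 52/61 = 0.85246.
Balance c(1−p*) = e gives c = e/(1 − 0.85246) = 0.21/0.14754 = 1.42334.
New p* = 1 − e/c = 1 − 0.21000/2.20618 = 0.90481.
Expected occupied = 61 × 0.90481 = 55.19 ≈ 55.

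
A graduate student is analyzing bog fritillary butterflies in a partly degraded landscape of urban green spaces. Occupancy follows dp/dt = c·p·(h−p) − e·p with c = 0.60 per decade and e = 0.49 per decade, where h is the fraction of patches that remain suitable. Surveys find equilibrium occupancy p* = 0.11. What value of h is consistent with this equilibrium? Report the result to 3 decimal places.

At equilibrium c(h−p*) = e, so h = p* + e/c.
h = 0.11 + 0.49/0.60 = 0.11 + 0.8167 = 0.9267.

0.927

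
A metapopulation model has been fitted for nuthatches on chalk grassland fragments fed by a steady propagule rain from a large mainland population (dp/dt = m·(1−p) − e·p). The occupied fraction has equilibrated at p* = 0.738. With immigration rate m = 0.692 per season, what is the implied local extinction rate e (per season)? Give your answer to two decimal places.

0.25

At equilibrium m(1−p*) = e·p*, so e = m(1−p*)/p*.
e = 0.692 × 0.2620 / 0.738 = 0.2457.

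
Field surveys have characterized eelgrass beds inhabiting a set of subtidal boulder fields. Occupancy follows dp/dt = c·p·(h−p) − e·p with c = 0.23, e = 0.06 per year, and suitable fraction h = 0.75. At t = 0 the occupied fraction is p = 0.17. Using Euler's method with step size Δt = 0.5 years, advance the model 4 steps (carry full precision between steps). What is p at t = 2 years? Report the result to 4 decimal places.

0.1955

Update rule: p ← p + [c·p·(h−p) − e·p]·Δt with Δt = 0.5.
p: 0.17000 → 0.17624  (Δp = +0.00624)
p: 0.17624 → 0.18258  (Δp = +0.00634)
p: 0.18258 → 0.18902  (Δp = +0.00644)
p: 0.18902 → 0.19554  (Δp = +0.00652)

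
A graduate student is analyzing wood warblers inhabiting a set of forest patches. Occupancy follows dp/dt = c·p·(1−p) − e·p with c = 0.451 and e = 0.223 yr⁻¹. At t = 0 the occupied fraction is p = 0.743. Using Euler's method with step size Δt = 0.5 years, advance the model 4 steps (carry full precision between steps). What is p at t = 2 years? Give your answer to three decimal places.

Update rule: p ← p + [c·p·(1−p) − e·p]·Δt with Δt = 0.5.
p: 0.74300 → 0.70321  (Δp = -0.03979)
p: 0.70321 → 0.67187  (Δp = -0.03135)
p: 0.67187 → 0.64667  (Δp = -0.02520)
p: 0.64667 → 0.62609  (Δp = -0.02058)

0.626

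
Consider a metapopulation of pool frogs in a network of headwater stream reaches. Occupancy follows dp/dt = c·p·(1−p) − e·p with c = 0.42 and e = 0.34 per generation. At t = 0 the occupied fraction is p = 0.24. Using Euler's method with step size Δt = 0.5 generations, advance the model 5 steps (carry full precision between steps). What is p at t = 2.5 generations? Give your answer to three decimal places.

0.229

Update rule: p ← p + [c·p·(1−p) − e·p]·Δt with Δt = 0.5.
p: 0.24000 → 0.23750  (Δp = -0.00250)
p: 0.23750 → 0.23516  (Δp = -0.00235)
p: 0.23516 → 0.23295  (Δp = -0.00221)
p: 0.23295 → 0.23087  (Δp = -0.00208)
p: 0.23087 → 0.22892  (Δp = -0.00196)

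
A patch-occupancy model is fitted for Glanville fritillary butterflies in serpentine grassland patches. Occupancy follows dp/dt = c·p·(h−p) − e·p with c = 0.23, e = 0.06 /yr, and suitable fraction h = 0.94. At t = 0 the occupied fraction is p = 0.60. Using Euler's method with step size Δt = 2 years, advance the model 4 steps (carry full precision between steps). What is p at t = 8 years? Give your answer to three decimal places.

Update rule: p ← p + [c·p·(h−p) − e·p]·Δt with Δt = 2.
step 1: Δp = +0.02184, p = 0.62184
step 2: Δp = +0.01639, p = 0.63823
step 3: Δp = +0.01201, p = 0.65024
step 4: Δp = +0.00864, p = 0.65888

0.659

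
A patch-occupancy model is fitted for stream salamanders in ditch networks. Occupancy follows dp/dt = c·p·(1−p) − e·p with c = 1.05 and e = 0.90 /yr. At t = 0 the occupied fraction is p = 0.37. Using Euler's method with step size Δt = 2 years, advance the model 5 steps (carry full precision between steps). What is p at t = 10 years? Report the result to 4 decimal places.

0.1514

Update rule: p ← p + [c·p·(1−p) − e·p]·Δt with Δt = 2.
p: 0.37000 → 0.19351  (Δp = -0.17649)
p: 0.19351 → 0.17293  (Δp = -0.02058)
p: 0.17293 → 0.16201  (Δp = -0.01092)
p: 0.16201 → 0.15549  (Δp = -0.00651)
p: 0.15549 → 0.15137  (Δp = -0.00413)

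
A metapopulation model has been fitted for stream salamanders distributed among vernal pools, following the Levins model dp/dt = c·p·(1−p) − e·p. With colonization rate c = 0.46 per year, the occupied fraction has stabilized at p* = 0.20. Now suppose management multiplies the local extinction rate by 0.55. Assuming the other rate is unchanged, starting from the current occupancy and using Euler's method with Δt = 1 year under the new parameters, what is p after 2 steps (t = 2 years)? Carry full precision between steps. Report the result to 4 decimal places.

0.2682

Balance c(1−p*) = e gives e = 0.46×(1 − 0.20000) = 0.36800.
Starting from p₀ = 0.20000; update p ← p + (dp/dt)·Δt with the new parameters.
  1  |  dp/dt·Δt = +0.033120  |  p_1 = 0.233120
  2  |  dp/dt·Δt = +0.035053  |  p_2 = 0.268173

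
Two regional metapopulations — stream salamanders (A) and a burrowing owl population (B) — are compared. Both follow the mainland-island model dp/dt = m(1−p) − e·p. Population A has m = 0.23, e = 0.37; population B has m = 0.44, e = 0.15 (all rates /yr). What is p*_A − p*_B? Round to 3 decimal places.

-0.362

A: p*_A = m/(m+e) = 0.23/0.6000 = 0.3833.
B: p*_B = 0.44/0.5900 = 0.7458.
p*_A − p*_B = 0.3833 − 0.7458 = -0.3624.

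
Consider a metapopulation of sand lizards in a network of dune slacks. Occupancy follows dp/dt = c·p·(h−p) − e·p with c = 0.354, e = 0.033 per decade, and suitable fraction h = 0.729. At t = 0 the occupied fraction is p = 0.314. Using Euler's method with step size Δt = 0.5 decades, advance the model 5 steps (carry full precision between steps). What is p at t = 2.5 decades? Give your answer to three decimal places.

0.402

Update rule: p ← p + [c·p·(h−p) − e·p]·Δt with Δt = 0.5.
t = 0.5: p = 0.31400 + (+0.01788) = 0.33188
t = 1: p = 0.33188 + (+0.01785) = 0.34974
t = 1.5: p = 0.34974 + (+0.01771) = 0.36744
t = 2: p = 0.36744 + (+0.01745) = 0.38489
t = 2.5: p = 0.38489 + (+0.01709) = 0.40199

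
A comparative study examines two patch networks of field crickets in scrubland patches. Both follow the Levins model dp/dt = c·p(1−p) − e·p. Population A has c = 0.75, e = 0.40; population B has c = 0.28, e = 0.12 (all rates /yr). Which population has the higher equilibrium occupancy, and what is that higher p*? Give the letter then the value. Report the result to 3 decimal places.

B, 0.571

A: p*_A = 1 − 0.40/0.75 = 0.4667.
B: p*_B = 1 − 0.12/0.28 = 0.5714.
B is higher at 0.5714.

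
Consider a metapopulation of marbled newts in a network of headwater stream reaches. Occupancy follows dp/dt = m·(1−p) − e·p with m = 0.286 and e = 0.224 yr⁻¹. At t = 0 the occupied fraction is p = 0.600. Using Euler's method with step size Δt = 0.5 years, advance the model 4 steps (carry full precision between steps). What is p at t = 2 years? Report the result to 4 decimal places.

0.5729

Update rule: p ← p + [m·(1−p) − e·p]·Δt with Δt = 0.5.
  1  |  dp/dt·Δt = -0.010000  |  p_1 = 0.590000
  2  |  dp/dt·Δt = -0.007450  |  p_2 = 0.582550
  3  |  dp/dt·Δt = -0.005550  |  p_3 = 0.577000
  4  |  dp/dt·Δt = -0.004135  |  p_4 = 0.572865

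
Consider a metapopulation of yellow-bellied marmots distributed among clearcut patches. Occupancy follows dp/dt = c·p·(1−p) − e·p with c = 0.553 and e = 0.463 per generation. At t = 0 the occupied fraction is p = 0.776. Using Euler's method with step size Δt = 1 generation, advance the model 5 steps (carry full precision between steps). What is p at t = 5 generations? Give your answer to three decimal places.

Update rule: p ← p + [c·p·(1−p) − e·p]·Δt with Δt = 1.
  1  |  dp/dt·Δt = -0.263163  |  p_1 = 0.512837
  2  |  dp/dt·Δt = -0.099285  |  p_2 = 0.413552
  3  |  dp/dt·Δt = -0.057357  |  p_3 = 0.356195
  4  |  dp/dt·Δt = -0.038104  |  p_4 = 0.318091
  5  |  dp/dt·Δt = -0.027325  |  p_5 = 0.290765

0.291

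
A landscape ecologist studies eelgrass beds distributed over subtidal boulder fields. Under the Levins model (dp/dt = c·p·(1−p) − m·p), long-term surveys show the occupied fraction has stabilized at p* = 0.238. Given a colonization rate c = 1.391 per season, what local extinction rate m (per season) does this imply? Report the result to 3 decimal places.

1.060

At equilibrium c(1−p*) = m.
m = 1.391 × (1 − 0.238) = 1.391 × 0.7620 = 1.0599.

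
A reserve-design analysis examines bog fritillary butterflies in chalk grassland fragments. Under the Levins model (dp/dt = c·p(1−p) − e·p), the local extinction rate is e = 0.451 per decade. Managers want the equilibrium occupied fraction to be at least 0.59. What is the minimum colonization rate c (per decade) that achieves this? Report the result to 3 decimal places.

p* = 1 − e/c ≥ 0.59 requires e/c ≤ 0.4100, i.e. c ≥ e/0.4100.
c_min = 0.451/0.4100 = 1.1000.

1.100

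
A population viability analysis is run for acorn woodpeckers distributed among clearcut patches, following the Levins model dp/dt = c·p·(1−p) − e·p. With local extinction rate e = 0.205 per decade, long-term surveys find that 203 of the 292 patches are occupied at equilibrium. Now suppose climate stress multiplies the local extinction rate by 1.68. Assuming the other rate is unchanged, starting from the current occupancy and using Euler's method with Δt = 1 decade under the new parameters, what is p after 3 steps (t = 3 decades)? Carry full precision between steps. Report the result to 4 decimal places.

Observed p* = 203/292 = 0.69521.
Balance c(1−p*) = e gives c = e/(1 − 0.69521) = 0.205/0.30479 = 0.67258.
Starting from p₀ = 0.69521; update p ← p + (dp/dt)·Δt with the new parameters.
p: 0.69521 → 0.59829  (Δp = -0.09691)
p: 0.59829 → 0.55389  (Δp = -0.04440)
p: 0.55389 → 0.52932  (Δp = -0.02457)

0.5293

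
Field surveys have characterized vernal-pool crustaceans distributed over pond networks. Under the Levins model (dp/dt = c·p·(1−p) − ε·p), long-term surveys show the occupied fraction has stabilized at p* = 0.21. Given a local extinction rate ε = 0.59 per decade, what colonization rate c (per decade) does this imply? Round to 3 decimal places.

At equilibrium c(1−p*) = ε, so c = ε/(1−p*).
c = 0.59/(1 − 0.21) = 0.59/0.7900 = 0.7468.

0.747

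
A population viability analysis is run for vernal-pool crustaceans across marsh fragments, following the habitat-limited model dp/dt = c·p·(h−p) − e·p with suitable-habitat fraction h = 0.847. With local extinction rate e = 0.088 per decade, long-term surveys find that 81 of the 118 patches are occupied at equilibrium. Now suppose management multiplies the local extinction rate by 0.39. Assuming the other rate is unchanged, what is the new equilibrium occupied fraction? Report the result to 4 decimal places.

Observed p* = 81/118 = 0.68644.
Balance c(h−p*) = e gives c = e/(0.847 − 0.68644) = 0.088/0.16056 = 0.54808.
New p* = 0.847 − e/c = 0.847 − 0.03432/0.54808 = 0.78438.

0.7844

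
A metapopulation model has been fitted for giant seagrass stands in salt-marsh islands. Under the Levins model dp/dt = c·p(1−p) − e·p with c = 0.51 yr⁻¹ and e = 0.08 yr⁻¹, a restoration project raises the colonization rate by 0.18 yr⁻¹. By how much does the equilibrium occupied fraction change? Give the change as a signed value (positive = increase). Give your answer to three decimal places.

Before: p* = 1 − 0.08/0.51 = 0.8431.
After the change, c = 0.69, e = 0.08, so p* = 1 − 0.08/0.69 = 0.8841.
Δp* = 0.8841 − 0.8431 = +0.0409.

0.041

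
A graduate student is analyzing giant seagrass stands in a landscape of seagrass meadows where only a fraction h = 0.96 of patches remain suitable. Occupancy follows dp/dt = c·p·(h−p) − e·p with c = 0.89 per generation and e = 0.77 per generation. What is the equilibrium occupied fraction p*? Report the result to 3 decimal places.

Setting dp/dt = 0 and dividing by p* gives c·(h−p*) = e.
So p* = h − e/c = 0.96 − 0.77/0.89 = 0.96 − 0.8652 = 0.0948.

0.095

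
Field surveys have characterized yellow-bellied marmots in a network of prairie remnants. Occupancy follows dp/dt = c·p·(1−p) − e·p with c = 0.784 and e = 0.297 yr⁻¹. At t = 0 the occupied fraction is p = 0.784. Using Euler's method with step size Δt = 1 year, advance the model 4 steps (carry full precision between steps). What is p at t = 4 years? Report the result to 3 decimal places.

Update rule: p ← p + [c·p·(1−p) − e·p]·Δt with Δt = 1.
t = 1: p = 0.78400 + (-0.10008) = 0.68392
t = 2: p = 0.68392 + (-0.03364) = 0.65027
t = 3: p = 0.65027 + (-0.01484) = 0.63544
t = 4: p = 0.63544 + (-0.00711) = 0.62833

0.628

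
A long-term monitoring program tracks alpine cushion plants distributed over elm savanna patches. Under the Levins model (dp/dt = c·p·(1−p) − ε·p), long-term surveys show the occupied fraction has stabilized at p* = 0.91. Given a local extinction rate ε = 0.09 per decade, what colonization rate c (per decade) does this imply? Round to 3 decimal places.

1.000

At equilibrium c(1−p*) = ε, so c = ε/(1−p*).
c = 0.09/(1 − 0.91) = 0.09/0.0900 = 1.0000.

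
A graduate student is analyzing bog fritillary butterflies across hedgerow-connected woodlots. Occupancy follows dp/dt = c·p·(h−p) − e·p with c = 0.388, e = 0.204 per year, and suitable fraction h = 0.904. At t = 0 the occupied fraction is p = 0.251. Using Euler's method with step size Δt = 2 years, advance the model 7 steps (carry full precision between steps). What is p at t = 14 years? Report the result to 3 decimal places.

0.360

Update rule: p ← p + [c·p·(h−p) − e·p]·Δt with Δt = 2.
  1  |  dp/dt·Δt = +0.024781  |  p_1 = 0.275781
  2  |  dp/dt·Δt = +0.021924  |  p_2 = 0.297705
  3  |  dp/dt·Δt = +0.018602  |  p_3 = 0.316307
  4  |  dp/dt·Δt = +0.015198  |  p_4 = 0.331505
  5  |  dp/dt·Δt = +0.012019  |  p_5 = 0.343524
  6  |  dp/dt·Δt = +0.009251  |  p_6 = 0.352775
  7  |  dp/dt·Δt = +0.006967  |  p_7 = 0.359743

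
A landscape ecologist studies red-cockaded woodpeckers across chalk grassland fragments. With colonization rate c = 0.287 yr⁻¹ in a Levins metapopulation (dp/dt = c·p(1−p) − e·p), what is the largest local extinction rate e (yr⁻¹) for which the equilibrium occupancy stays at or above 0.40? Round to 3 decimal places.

1 − e/c ≥ 0.40 ⇒ e ≤ c(1 − 0.40) = 0.287 × 0.6000.
e_max = 0.1722.

0.172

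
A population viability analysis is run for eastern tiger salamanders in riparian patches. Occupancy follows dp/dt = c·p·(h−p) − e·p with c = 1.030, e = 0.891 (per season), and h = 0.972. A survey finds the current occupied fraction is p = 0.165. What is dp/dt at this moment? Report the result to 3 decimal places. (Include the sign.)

-0.010

Colonization term: c·p·(h−p) = 1.030×0.165×0.8070 = 0.13715.
Extinction term: e·p = 0.14702.
dp/dt = 0.13715 − 0.14702 = -0.00987.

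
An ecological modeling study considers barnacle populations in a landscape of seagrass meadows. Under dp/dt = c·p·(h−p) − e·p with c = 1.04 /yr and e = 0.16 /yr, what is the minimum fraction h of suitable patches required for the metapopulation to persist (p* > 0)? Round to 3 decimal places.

p* = h − e/c is positive only when h > e/c.
h_min = e/c = 0.16/1.04 = 0.1538.

0.154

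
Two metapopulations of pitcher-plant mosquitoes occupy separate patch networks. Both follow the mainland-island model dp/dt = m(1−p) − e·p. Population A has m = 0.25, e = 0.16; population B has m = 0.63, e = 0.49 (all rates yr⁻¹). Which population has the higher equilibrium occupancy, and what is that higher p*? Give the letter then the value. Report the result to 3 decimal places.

A: p*_A = m/(m+e) = 0.25/0.4100 = 0.6098.
B: p*_B = 0.63/1.1200 = 0.5625.
A is higher at 0.6098.

A, 0.610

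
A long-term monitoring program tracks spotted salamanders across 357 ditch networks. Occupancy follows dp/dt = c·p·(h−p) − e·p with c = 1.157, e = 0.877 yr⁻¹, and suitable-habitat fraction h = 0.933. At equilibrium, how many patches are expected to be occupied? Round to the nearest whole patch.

62

p* = h − e/c = 0.933 − 0.7580 = 0.1750.
Expected occupied patches = N × p* = 357 × 0.1750 = 62.48 ≈ 62.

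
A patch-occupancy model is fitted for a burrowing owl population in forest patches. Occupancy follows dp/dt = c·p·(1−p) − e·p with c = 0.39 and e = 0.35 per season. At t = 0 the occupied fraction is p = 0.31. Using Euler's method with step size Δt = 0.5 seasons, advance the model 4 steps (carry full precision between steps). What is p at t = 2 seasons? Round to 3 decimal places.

Update rule: p ← p + [c·p·(1−p) − e·p]·Δt with Δt = 0.5.
  1  |  dp/dt·Δt = -0.012540  |  p_1 = 0.297461
  2  |  dp/dt·Δt = -0.011305  |  p_2 = 0.286156
  3  |  dp/dt·Δt = -0.010244  |  p_3 = 0.275911
  4  |  dp/dt·Δt = -0.009327  |  p_4 = 0.266585

0.267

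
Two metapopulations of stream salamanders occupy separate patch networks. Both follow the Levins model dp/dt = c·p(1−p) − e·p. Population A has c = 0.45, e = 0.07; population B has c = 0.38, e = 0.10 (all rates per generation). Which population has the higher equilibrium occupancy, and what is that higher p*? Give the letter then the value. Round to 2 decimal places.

A: p*_A = 1 − 0.07/0.45 = 0.8444.
B: p*_B = 1 − 0.10/0.38 = 0.7368.
A is higher at 0.8444.

A, 0.84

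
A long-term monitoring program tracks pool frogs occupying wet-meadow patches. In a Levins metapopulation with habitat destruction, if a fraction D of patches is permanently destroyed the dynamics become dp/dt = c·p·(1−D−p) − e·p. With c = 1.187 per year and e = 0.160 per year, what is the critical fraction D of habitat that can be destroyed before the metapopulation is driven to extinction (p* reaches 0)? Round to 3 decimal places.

The nontrivial equilibrium is p* = (1−D) − e/c; extinction occurs when this hits zero.
So D_crit = 1 − e/c = 1 − 0.160/1.187 = 1 − 0.1348 = 0.8652.
Note this equals the original equilibrium occupancy — the Levins extinction-debt result.

0.865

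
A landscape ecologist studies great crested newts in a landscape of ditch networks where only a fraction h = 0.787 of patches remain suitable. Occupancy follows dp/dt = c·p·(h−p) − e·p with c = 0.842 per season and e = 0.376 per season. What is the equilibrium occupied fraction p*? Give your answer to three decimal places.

0.340

Setting dp/dt = 0 and dividing by p* gives c·(h−p*) = e.
So p* = h − e/c = 0.787 − 0.376/0.842 = 0.787 − 0.4466 = 0.3404.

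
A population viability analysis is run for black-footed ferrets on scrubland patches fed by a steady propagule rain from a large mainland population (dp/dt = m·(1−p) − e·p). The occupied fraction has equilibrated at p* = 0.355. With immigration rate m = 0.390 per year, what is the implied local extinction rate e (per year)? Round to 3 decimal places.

At equilibrium m(1−p*) = e·p*, so e = m(1−p*)/p*.
e = 0.390 × 0.6450 / 0.355 = 0.7086.

0.709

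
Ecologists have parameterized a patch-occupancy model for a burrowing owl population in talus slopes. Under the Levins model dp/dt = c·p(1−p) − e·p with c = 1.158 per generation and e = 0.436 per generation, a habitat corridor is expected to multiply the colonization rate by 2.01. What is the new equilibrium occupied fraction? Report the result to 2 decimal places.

0.81

Before: p* = 1 − 0.436/1.158 = 0.6235.
After the change, c = 2.32758, e = 0.436, so p* = 1 − 0.436/2.32758 = 0.8127.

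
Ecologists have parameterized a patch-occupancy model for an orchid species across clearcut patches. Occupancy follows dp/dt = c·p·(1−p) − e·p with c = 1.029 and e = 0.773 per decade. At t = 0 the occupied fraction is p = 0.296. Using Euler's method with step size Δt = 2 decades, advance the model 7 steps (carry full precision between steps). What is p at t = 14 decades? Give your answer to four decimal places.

0.2490

Update rule: p ← p + [c·p·(1−p) − e·p]·Δt with Δt = 2.
  1  |  dp/dt·Δt = -0.028762  |  p_1 = 0.267238
  2  |  dp/dt·Δt = -0.010149  |  p_2 = 0.257090
  3  |  dp/dt·Δt = -0.004394  |  p_3 = 0.252696
  4  |  dp/dt·Δt = -0.002034  |  p_4 = 0.250662
  5  |  dp/dt·Δt = -0.000968  |  p_5 = 0.249694
  6  |  dp/dt·Δt = -0.000467  |  p_6 = 0.249227
  7  |  dp/dt·Δt = -0.000227  |  p_7 = 0.249000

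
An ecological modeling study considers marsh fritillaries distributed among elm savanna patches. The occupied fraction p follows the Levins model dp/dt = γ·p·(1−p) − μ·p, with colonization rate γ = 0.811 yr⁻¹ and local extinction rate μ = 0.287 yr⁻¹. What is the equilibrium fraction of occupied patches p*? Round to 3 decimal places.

0.646

Setting dp/dt = 0 and dividing through by p* gives γ·(1−p*) = μ.
So p* = 1 − μ/γ = 1 − 0.287/0.811 = 1 − 0.3539 = 0.6461.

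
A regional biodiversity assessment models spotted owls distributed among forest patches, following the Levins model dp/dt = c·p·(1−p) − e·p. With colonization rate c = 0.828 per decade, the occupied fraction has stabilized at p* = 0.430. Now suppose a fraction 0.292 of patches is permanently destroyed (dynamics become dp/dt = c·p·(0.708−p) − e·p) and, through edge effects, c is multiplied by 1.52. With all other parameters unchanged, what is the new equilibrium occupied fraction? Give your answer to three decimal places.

Balance c(1−p*) = e gives e = 0.828×(1 − 0.43000) = 0.47196.
New p* = 0.708 − e/c = 0.708 − 0.47196/1.25856 = 0.33300.

0.333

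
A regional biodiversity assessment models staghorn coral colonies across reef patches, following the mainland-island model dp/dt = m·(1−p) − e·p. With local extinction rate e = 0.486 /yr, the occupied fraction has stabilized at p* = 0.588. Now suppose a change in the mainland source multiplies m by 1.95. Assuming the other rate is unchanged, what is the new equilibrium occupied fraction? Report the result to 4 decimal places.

Balance m(1−p*) = e·p* gives m = e·p*/(1−p*) = 0.486×0.58800/0.41200 = 0.69361.
New p* = m/(m+e) = 1.35254/(1.35254+0.48600) = 0.73566.

0.7357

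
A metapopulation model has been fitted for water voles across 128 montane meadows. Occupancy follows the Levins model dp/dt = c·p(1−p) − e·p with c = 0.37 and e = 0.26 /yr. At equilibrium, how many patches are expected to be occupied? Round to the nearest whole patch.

38

p* = 1 − e/c = 1 − 0.26/0.37 = 0.2973.
Expected occupied patches = N × p* = 128 × 0.2973 = 38.05 ≈ 38.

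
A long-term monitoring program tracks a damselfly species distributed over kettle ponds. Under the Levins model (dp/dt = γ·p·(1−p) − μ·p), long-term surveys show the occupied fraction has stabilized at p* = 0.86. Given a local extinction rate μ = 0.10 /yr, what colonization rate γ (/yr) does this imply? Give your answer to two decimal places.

At equilibrium γ(1−p*) = μ, so γ = μ/(1−p*).
γ = 0.10/(1 − 0.86) = 0.10/0.1400 = 0.7143.

0.71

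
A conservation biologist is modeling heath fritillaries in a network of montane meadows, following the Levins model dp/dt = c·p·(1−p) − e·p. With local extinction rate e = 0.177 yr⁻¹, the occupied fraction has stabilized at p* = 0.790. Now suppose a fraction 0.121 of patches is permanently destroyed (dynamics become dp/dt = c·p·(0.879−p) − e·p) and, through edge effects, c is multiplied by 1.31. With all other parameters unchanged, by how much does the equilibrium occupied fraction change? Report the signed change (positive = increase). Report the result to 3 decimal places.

Balance c(1−p*) = e gives c = e/(1 − 0.79000) = 0.177/0.21000 = 0.84286.
New p* = 0.879 − e/c = 0.879 − 0.17700/1.10415 = 0.71870.
Δp* = 0.71870 − 0.79000 = -0.07130.

-0.071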